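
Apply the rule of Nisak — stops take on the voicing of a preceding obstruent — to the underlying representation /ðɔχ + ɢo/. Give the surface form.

[ðɔχqo]

/ɢ/ is a voiced uvular stop. The preceding trigger /χ/ is voiceless, so /ɢ/ must become voiceless as well.
The voiceless uvular stop is [q], so /ɢ/ → [q].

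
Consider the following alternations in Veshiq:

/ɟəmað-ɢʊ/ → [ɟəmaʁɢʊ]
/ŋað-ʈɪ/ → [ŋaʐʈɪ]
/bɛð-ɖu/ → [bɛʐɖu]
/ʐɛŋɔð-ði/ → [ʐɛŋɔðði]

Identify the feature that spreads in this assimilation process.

place

Underlying /ð/ is realised as [ʁ] next to /ɢ/; /ɢ/ itself does not change.
/ð/ is dental while /ɢ/ is uvular; the output [ʁ] is uvular, matching the trigger — so the feature that spreads is place.
The other alternating forms pattern the same way: /ð/ → [ʐ] before /ʈ/ (dental → retroflex, matching retroflex); /ð/ → [ʐ] before /ɖ/ (dental → retroflex, matching retroflex) — only place changes, and always toward the following segment.
Nothing changes in [ʐɛŋɔðði]: there the adjacent consonants already agree in place (/ð/ and /ð/ are both dental), so this form is consistent with the same rule.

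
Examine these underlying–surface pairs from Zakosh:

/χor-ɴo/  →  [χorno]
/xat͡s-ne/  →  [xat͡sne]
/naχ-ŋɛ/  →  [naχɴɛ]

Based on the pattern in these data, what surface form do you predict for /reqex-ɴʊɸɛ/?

[reqexŋʊɸɛ]

The data show progressive place assimilation: /ɴ/ → [n] after /r/; /ŋ/ → [ɴ] after /χ/. In each pair only place changes, matching the preceding consonant, while manner and voice stay constant.
Nothing changes in [xat͡sne]: there the adjacent consonants already agree in place (/n/ and /t͡s/ are both alveolar), so this form is consistent with the same rule.
The rule targets /ɴ/ (voiced uvular nasal), which sits after the trigger /x/ (velar).
The voiced velar nasal is [ŋ], so /ɴ/ → [ŋ].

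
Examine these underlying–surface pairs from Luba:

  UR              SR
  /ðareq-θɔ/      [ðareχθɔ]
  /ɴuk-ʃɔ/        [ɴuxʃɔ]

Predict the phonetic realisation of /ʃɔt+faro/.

[ʃɔsfaro]

The data show regressive manner assimilation: /q/ → [χ] before /θ/; /k/ → [x] before /ʃ/. In each pair only manner changes, matching the following consonant, while place and voice stay constant.
/t/ is a voiceless alveolar stop. The following trigger /f/ is a fricative, so /t/ must become a fricative as well.
A voiceless alveolar fricative is [s], so the surface segment is [s].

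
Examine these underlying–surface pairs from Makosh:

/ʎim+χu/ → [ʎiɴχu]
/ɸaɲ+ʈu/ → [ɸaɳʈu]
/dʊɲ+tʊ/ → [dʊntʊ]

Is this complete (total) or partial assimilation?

partial assimilation

Comparing underlying and surface forms, /m/ → [ɴ] is the alternation; the neighbouring /χ/ is constant.
The change bilabial → uvular matches the place of the following /χ/, identifying this as place assimilation.
Manner and voice are unchanged, so the assimilation is partial, not total.
The same holds elsewhere in the data: /ɲ/ → [ɳ] before /ʈ/ (palatal → retroflex, matching retroflex); /ɲ/ → [n] before /t/ (palatal → alveolar, matching alveolar) — only place changes, and always toward the following segment.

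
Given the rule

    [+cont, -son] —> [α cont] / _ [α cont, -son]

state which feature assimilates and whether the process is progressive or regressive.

The shared variable α links the value of [cont] on the target to that of the neighbouring obstruent. [cont] distinguishes stops from fricatives — a manner-of-articulation feature — so this is manner assimilation.
The conditioning segment sits to the right of the focus bar, meaning the trigger follows the segment that changes — regressive assimilation.

regressive manner assimilation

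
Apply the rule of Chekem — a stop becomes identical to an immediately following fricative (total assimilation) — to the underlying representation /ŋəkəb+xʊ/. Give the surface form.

[ŋəkəxxʊ]

/b/ is the segment targeted by the rule; it sits immediately before /x/, so it assimilates completely and surfaces as [x].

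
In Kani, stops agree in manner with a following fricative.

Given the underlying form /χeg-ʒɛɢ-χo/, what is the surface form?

[χeɣʒɛʁχo]

The rule targets /g/ (voiced velar stop), which sits before the trigger /ʒ/ (fricative).
A voiced velar fricative is [ɣ], so the surface segment is [ɣ].
At the second juncture, /ɢ/ likewise becomes [ʁ] adjacent to /χ/.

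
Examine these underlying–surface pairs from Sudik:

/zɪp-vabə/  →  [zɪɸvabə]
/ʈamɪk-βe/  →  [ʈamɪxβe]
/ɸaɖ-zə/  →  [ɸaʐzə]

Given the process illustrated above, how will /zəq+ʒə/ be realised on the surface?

The data show regressive manner assimilation: /p/ → [ɸ] before /v/; /k/ → [x] before /β/; /ɖ/ → [ʐ] before /z/. In each pair only manner changes, matching the following consonant, while place and voice stay constant.
/q/ is a voiceless uvular stop. The following trigger /ʒ/ is a fricative, so /q/ must become a fricative as well.
A voiceless uvular fricative is [χ], so the surface segment is [χ].

[zəχʒə]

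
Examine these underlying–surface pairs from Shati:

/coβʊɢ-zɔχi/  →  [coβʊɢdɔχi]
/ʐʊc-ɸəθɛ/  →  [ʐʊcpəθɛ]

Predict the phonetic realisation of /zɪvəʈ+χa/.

[zɪvəʈqa]

The data show progressive manner assimilation: /z/ → [d] after /ɢ/; /ɸ/ → [p] after /c/. In each pair only manner changes, matching the preceding consonant, while place and voice stay constant.
The rule targets /χ/ (voiceless uvular fricative), which sits after the trigger /ʈ/ (stop).
The voiceless uvular stop is [q], so /χ/ → [q].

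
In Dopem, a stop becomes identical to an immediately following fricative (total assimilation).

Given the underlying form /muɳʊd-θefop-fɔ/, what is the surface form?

/d/ is the segment targeted by the rule; it sits immediately before /θ/, so it assimilates completely and surfaces as [θ].
At the second juncture, /p/ likewise becomes [f] adjacent to /f/.

[muɳʊθθefoffɔ]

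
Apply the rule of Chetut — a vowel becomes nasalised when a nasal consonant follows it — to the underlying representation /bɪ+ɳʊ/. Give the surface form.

[bɪ̃ɳʊ]

The vowel /ɪ/ is adjacent to the following nasal /ɳ/, so it acquires [+nasal] and surfaces as [ɪ̃].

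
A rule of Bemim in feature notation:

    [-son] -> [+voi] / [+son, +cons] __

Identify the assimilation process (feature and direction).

progressive voicing assimilation

The structural change is [+voi], and the conditioning segment [+son, +cons] (a sonorant consonant) is itself voiced, so the target comes to share the voicing of its neighbour — voicing assimilation.
The conditioning segment sits to the left of the focus bar, meaning the trigger precedes the segment that changes — progressive assimilation.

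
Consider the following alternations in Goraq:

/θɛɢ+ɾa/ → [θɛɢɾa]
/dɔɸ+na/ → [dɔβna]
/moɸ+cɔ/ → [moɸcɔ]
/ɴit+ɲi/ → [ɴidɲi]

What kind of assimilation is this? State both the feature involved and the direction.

Comparing underlying and surface forms, /ɸ/ → [β] is the alternation; the neighbouring /n/ is constant.
/ɸ/ is voiceless while /n/ is voiced; the output [β] is voiced, matching the trigger — so the feature that spreads is voicing.
Place and manner are unchanged, so the assimilation is partial, not total.
The other alternating form patterns the same way: /t/ → [d] before /ɲ/ (voiceless → voiced, matching voiced) — only voicing changes, and always toward the following segment.
Nothing changes in [θɛɢɾa], [moɸcɔ]: there the adjacent consonants already agree in voicing (/ɢ/ and /ɾ/ are both voiced; /ɸ/ and /c/ are both voiceless), so these forms are consistent with the same rule.
Since the segment that changes precedes the conditioning segment, the assimilation is regressive.

regressive voicing assimilation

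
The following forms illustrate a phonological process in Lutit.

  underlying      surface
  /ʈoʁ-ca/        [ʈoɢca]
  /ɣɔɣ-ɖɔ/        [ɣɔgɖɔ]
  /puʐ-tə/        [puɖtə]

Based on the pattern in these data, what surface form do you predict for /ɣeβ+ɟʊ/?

[ɣebɟʊ]

The data show regressive manner assimilation: /ʁ/ → [ɢ] before /c/; /ɣ/ → [g] before /ɖ/; /ʐ/ → [ɖ] before /t/. In each pair only manner changes, matching the following consonant, while place and voice stay constant.
The rule targets /β/ (voiced bilabial fricative), which sits before the trigger /ɟ/ (stop).
The voiced bilabial stop is [b], so /β/ → [b].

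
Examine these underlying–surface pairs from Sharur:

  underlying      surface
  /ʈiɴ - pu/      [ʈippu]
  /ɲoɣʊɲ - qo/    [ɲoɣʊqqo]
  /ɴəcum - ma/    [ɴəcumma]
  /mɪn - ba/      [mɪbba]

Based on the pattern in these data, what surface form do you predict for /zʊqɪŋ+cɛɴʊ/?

[zʊqɪccɛɴʊ]

The data show regressive total assimilation (/ɴ/ → [p] before /p/; /ɲ/ → [q] before /q/; /n/ → [b] before /b/): in every case the target segment becomes identical to its following neighbour, copying more than a single feature.
In [ɴəcumma] the two consonants at the boundary are already identical (/m/ + /m/), so the rule applies vacuously and nothing changes.
/ŋ/ is the segment targeted by the rule; it sits immediately before /c/, so it assimilates completely and surfaces as [c].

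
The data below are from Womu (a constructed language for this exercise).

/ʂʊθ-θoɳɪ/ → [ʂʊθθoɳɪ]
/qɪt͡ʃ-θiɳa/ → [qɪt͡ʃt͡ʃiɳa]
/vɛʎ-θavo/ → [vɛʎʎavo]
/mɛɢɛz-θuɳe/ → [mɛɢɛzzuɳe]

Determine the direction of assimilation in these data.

Comparing underlying and surface forms, /θ/ → [t͡ʃ] is the alternation; the neighbouring /t͡ʃ/ is constant.
The output [t͡ʃ] is identical to the trigger /t͡ʃ/ — every feature (place, manner, voicing) has been copied — so this is total assimilation.
The other forms behave the same way: /θ/ → [ʎ] after /ʎ/; /θ/ → [z] after /z/ — in each case the output is a copy of the preceding consonant.
In [ʂʊθθoɳɪ] the two consonants at the boundary are already identical (/θ/ + /θ/), so the rule applies vacuously and nothing changes.
The trigger is the preceding segment, so the direction is progressive (perseverative).

progressive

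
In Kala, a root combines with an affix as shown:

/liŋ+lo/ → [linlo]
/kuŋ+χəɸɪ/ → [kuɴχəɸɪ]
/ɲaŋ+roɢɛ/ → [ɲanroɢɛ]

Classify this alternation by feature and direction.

Underlying /ŋ/ is realised as [n] next to /l/; /l/ itself does not change.
/ŋ/ is velar while /l/ is alveolar; the output [n] is alveolar, matching the trigger — so the feature that spreads is place.
Manner and voice are unchanged, so the assimilation is partial, not total.
Checking the remaining alternations: /ŋ/ → [ɴ] before /χ/ (velar → uvular, matching uvular); /ŋ/ → [n] before /r/ (velar → alveolar, matching alveolar) — only place changes, and always toward the following segment.
Since the segment that changes precedes the conditioning segment, the assimilation is regressive.

regressive place assimilation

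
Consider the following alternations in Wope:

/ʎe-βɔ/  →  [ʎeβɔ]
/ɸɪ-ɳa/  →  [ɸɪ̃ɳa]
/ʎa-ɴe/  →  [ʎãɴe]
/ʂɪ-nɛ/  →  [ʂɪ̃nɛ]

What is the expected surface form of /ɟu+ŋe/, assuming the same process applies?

[ɟũŋe]

The data show regressive nasality assimilation (vowel nasalisation): /ɪ/ → [ɪ̃] before /ɳ/; /a/ → [ã] before /ɴ/; /ɪ/ → [ɪ̃] before /n/ — a vowel is nasalised by an immediately following nasal consonant.
No change occurs in [ʎeβɔ] because the vowel at the boundary is adjacent to an oral consonant, not a nasal (/e/ next to /β/).
/u/ sits next to the nasal /ŋ/ and is therefore nasalised to [ũ].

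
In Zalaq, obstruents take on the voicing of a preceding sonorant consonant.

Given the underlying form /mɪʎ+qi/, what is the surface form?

[mɪʎɢi]

/q/ is a voiceless uvular stop. The preceding trigger /ʎ/ is voiced, so /q/ must become voiced as well.
Changing only its voicing to voiced gives [ɢ] — the voiced uvular stop.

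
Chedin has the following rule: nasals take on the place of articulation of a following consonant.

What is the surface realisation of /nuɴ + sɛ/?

[nunsɛ]

/ɴ/ is a voiced uvular nasal. The following trigger /s/ is alveolar, so /ɴ/ must become alveolar as well.
The voiced alveolar nasal is [n], so /ɴ/ → [n].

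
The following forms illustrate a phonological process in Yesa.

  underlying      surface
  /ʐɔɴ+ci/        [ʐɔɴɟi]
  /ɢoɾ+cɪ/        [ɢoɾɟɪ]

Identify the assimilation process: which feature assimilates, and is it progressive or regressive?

Comparing underlying and surface forms, /c/ → [ɟ] is the alternation; the neighbouring /ɴ/ is constant.
The change voiceless → voiced matches the voicing of the preceding /ɴ/, identifying this as voicing assimilation.
Place and manner are unchanged, so the assimilation is partial, not total.
The same holds elsewhere in the data: /c/ → [ɟ] after /ɾ/ (voiceless → voiced, matching voiced) — only voicing changes, and always toward the preceding segment.
The trigger is the preceding segment, so the direction is progressive (perseverative).

progressive voicing assimilation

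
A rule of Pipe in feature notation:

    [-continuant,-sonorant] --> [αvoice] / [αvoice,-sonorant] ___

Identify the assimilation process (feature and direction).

The shared variable α links the value of [voice] on the target to the same value on the neighbouring segment, so voicing is the feature that assimilates.
The conditioning segment sits to the left of the focus bar, meaning the trigger precedes the segment that changes — progressive assimilation.

progressive voicing assimilation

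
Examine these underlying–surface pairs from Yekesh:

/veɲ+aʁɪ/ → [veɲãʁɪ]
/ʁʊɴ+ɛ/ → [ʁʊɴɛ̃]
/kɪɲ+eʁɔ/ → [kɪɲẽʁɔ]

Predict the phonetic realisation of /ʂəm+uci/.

[ʂəmũci]

The data show progressive nasality assimilation (vowel nasalisation): /a/ → [ã] after /ɲ/; /ɛ/ → [ɛ̃] after /ɴ/; /e/ → [ẽ] after /ɲ/ — a vowel is nasalised by an immediately preceding nasal consonant.
/u/ sits next to the nasal /m/ and is therefore nasalised to [ũ].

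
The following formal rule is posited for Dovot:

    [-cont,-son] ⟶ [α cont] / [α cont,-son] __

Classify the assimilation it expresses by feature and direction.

progressive manner assimilation

The rule copies [cont] (continuancy) from the environment onto the target stops; since [±cont] encodes the stop/fricative manner contrast, the assimilating dimension is manner.
The conditioning segment sits to the left of the focus bar, meaning the trigger precedes the segment that changes — progressive assimilation.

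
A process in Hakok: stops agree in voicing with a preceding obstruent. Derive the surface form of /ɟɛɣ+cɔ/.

The rule targets /c/ (voiceless palatal stop), which sits after the trigger /ɣ/ (voiced).
Changing only its voicing to voiced gives [ɟ] — the voiced palatal stop.

[ɟɛɣɟɔ]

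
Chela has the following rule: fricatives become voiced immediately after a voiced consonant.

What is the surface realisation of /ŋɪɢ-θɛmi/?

[ŋɪɢðɛmi]

/θ/ is a voiceless dental fricative. The preceding trigger /ɢ/ is voiced, so /θ/ must become voiced as well.
A voiced dental fricative is [ð], so the surface segment is [ð].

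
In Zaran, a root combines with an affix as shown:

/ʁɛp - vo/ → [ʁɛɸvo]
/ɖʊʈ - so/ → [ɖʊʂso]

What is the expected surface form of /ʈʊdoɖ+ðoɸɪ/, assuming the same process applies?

[ʈʊdoʐðoɸɪ]

The data show regressive manner assimilation: /p/ → [ɸ] before /v/; /ʈ/ → [ʂ] before /s/. In each pair only manner changes, matching the following consonant, while place and voice stay constant.
The rule targets /ɖ/ (voiced retroflex stop), which sits before the trigger /ð/ (fricative).
The voiced retroflex fricative is [ʐ], so /ɖ/ → [ʐ].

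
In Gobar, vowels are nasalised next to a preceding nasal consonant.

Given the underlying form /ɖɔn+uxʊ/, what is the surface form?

/u/ sits next to the nasal /n/ and is therefore nasalised to [ũ].

[ɖɔnũxʊ]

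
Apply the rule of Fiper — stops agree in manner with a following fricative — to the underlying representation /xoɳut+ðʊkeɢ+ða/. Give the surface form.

[xoɳusðʊkeʁða]

/t/ is a voiceless alveolar stop. The following trigger /ð/ is a fricative, so /t/ must become a fricative as well.
Changing only its manner to fricative gives [s] — the voiceless alveolar fricative.
The same rule applies at the second boundary: /ɢ/ → [ʁ] next to /ð/.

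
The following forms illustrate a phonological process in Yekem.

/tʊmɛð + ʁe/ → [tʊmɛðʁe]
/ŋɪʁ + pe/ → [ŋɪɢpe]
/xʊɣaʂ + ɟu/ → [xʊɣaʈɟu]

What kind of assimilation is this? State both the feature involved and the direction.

regressive manner assimilation

Underlying /ʁ/ is realised as [ɢ] next to /p/; /p/ itself does not change.
/ʁ/ is a fricative while /p/ is a stop; the output [ɢ] is a stop, matching the trigger — so the feature that spreads is manner.
Place and voice are unchanged, so the assimilation is partial, not total.
The other alternating form patterns the same way: /ʂ/ → [ʈ] before /ɟ/ (fricative → stop, matching a stop) — only manner changes, and always toward the following segment.
Nothing changes in [tʊmɛðʁe]: there the adjacent consonants already agree in manner (/ð/ and /ʁ/ are both fricatives), so this form is consistent with the same rule.
Since the segment that changes precedes the conditioning segment, the assimilation is regressive.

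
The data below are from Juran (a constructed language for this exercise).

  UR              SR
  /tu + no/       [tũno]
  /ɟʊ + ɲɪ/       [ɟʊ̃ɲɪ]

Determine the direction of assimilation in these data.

regressive

The vowel /u/ surfaces as nasalised [ũ] next to the following nasal /n/ — it has acquired the [+nasal] feature of its neighbour.
Likewise in the remaining data: /ʊ/ → [ʊ̃] before /ɲ/ — each time a vowel is nasalised next to a following nasal.
Because the conditioning nasal is to the right of the vowel that changes, the process is regressive (anticipatory).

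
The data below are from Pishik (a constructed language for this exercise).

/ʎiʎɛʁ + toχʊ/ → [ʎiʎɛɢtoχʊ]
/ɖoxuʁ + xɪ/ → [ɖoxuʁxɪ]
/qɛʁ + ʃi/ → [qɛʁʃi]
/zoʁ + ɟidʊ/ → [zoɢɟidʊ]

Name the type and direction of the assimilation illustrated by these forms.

regressive manner assimilation

Comparing underlying and surface forms, /ʁ/ → [ɢ] is the alternation; the neighbouring /t/ is constant.
The change fricative → stop matches the manner of the following /t/, identifying this as manner assimilation.
Place and voice are unchanged, so the assimilation is partial, not total.
Checking the remaining alternation: /ʁ/ → [ɢ] before /ɟ/ (fricative → stop, matching a stop) — only manner changes, and always toward the following segment.
No alternation appears in [ɖoxuʁxɪ], [qɛʁʃi]: there the adjacent consonants already agree in manner (/ʁ/ and /x/ are both fricatives; /ʁ/ and /ʃ/ are both fricatives), so these forms are consistent with the same rule.
Since the segment that changes precedes the conditioning segment, the assimilation is regressive.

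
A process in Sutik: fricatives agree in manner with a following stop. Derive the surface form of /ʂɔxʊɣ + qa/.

The rule targets /ɣ/ (voiced velar fricative), which sits before the trigger /q/ (stop).
The voiced velar stop is [g], so /ɣ/ → [g].

[ʂɔxʊgqa]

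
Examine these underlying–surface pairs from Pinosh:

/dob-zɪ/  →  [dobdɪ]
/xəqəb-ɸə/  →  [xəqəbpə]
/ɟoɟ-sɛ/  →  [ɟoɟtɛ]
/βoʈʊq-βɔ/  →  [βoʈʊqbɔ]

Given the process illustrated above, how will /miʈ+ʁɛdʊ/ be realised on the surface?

The data show progressive manner assimilation: /z/ → [d] after /b/; /ɸ/ → [p] after /b/; /s/ → [t] after /ɟ/; /β/ → [b] after /q/. In each pair only manner changes, matching the preceding consonant, while place and voice stay constant.
The rule targets /ʁ/ (voiced uvular fricative), which sits after the trigger /ʈ/ (stop).
The voiced uvular stop is [ɢ], so /ʁ/ → [ɢ].

[miʈɢɛdʊ]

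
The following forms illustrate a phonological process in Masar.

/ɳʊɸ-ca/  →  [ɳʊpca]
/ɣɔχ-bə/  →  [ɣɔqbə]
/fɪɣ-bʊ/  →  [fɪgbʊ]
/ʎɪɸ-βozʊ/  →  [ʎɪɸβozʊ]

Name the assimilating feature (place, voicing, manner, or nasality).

Comparing underlying and surface forms, /ɸ/ → [p] is the alternation; the neighbouring /c/ is constant.
/ɸ/ is a fricative while /c/ is a stop; the output [p] is a stop, matching the trigger — so the feature that spreads is manner.
Checking the remaining alternations: /χ/ → [q] before /b/ (fricative → stop, matching a stop); /ɣ/ → [g] before /b/ (fricative → stop, matching a stop) — only manner changes, and always toward the following segment.
Nothing changes in [ʎɪɸβozʊ]: there the adjacent consonants already agree in manner (/ɸ/ and /β/ are both fricatives), so this form is consistent with the same rule.

manner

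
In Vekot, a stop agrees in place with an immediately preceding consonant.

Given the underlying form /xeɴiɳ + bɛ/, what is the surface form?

The rule targets /b/ (voiced bilabial stop), which sits after the trigger /ɳ/ (retroflex).
A voiced retroflex stop is [ɖ], so the surface segment is [ɖ].

[xeɴiɳɖɛ]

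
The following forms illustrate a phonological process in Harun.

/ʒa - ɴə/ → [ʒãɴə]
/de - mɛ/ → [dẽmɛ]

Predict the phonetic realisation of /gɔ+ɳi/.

[gɔ̃ɳi]

The data show regressive nasality assimilation (vowel nasalisation): /a/ → [ã] before /ɴ/; /e/ → [ẽ] before /m/ — a vowel is nasalised by an immediately following nasal consonant.
/ɔ/ sits next to the nasal /ɳ/ and is therefore nasalised to [ɔ̃].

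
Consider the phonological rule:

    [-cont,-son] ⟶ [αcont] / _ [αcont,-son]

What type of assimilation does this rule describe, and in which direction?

regressive manner assimilation

The shared variable α links the value of [cont] on the target to that of the neighbouring obstruent. [cont] distinguishes stops from fricatives — a manner-of-articulation feature — so this is manner assimilation.
The conditioning segment sits to the right of the focus bar, meaning the trigger follows the segment that changes — regressive assimilation.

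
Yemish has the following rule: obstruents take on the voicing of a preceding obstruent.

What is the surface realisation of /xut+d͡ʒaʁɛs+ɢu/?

[xutt͡ʃaʁɛsqu]

The rule targets /d͡ʒ/ (voiced postalveolar affricate), which sits after the trigger /t/ (voiceless).
A voiceless postalveolar affricate is [t͡ʃ], so the surface segment is [t͡ʃ].
At the second juncture, /ɢ/ likewise becomes [q] adjacent to /s/.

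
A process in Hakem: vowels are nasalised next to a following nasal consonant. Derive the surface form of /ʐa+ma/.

The vowel /a/ is adjacent to the following nasal /m/, so it acquires [+nasal] and surfaces as [ã].

[ʐãma]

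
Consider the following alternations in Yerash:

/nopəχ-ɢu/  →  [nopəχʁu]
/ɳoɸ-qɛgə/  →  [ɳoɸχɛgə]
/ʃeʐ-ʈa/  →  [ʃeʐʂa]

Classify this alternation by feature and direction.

The segment that alternates is /ɢ/, which surfaces as [ʁ] when adjacent to /χ/.
The change stop → fricative matches the manner of the preceding /χ/, identifying this as manner assimilation.
Place and voice are unchanged, so the assimilation is partial, not total.
The same holds elsewhere in the data: /q/ → [χ] after /ɸ/ (stop → fricative, matching a fricative); /ʈ/ → [ʂ] after /ʐ/ (stop → fricative, matching a fricative) — only manner changes, and always toward the preceding segment.
Since the segment that changes follows the conditioning segment, the assimilation is progressive.

progressive manner assimilation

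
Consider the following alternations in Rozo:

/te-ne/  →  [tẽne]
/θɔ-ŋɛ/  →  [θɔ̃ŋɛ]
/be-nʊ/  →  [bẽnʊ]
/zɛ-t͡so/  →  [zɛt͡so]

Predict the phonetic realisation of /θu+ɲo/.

The data show regressive nasality assimilation (vowel nasalisation): /e/ → [ẽ] before /n/; /ɔ/ → [ɔ̃] before /ŋ/ — a vowel is nasalised by an immediately following nasal consonant.
No change occurs in [zɛt͡so] because the vowel at the boundary is adjacent to an oral consonant, not a nasal (/ɛ/ next to /t͡s/).
The vowel /u/ is adjacent to the following nasal /ɲ/, so it acquires [+nasal] and surfaces as [ũ].

[θũɲo]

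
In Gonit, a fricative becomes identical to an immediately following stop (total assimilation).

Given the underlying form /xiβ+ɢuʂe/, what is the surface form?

/β/ is the segment targeted by the rule; it sits immediately before /ɢ/, so it assimilates completely and surfaces as [ɢ].

[xiɢɢuʂe]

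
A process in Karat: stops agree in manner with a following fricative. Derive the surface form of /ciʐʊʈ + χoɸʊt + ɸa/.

The rule targets /ʈ/ (voiceless retroflex stop), which sits before the trigger /χ/ (fricative).
A voiceless retroflex fricative is [ʂ], so the surface segment is [ʂ].
The same rule applies at the second boundary: /t/ → [s] next to /ɸ/.

[ciʐʊʂχoɸʊsɸa]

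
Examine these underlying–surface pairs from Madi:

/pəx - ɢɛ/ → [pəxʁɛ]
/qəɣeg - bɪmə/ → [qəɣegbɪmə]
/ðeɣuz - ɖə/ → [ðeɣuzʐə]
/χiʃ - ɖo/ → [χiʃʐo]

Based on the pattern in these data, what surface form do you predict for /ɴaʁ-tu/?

The data show progressive manner assimilation: /ɢ/ → [ʁ] after /x/; /ɖ/ → [ʐ] after /z/; /ɖ/ → [ʐ] after /ʃ/. In each pair only manner changes, matching the preceding consonant, while place and voice stay constant.
Nothing changes in [qəɣegbɪmə]: there the adjacent consonants already agree in manner (/b/ and /g/ are both stops), so this form is consistent with the same rule.
/t/ is a voiceless alveolar stop. The preceding trigger /ʁ/ is a fricative, so /t/ must become a fricative as well.
The voiceless alveolar fricative is [s], so /t/ → [s].

[ɴaʁsu]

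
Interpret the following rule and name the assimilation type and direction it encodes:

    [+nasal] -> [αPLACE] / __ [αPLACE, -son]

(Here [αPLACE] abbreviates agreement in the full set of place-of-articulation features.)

regressive place assimilation

The shared variable α links the value of the place features (abbreviated [PLACE]) on the target to the same value on the neighbouring segment, so place is the feature that assimilates.
The conditioning segment sits to the right of the focus bar, meaning the trigger follows the segment that changes — regressive assimilation.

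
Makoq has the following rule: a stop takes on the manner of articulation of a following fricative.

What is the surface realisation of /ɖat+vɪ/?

The rule targets /t/ (voiceless alveolar stop), which sits before the trigger /v/ (fricative).
Changing only its manner to fricative gives [s] — the voiceless alveolar fricative.

[ɖasvɪ]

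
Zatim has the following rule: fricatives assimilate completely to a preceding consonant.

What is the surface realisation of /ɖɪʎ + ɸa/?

/ɸ/ is the segment targeted by the rule; it sits immediately after /ʎ/, so it assimilates completely and surfaces as [ʎ].

[ɖɪʎʎa]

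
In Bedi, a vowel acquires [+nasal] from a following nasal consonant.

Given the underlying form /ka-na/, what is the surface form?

/a/ sits next to the nasal /n/ and is therefore nasalised to [ã].

[kãna]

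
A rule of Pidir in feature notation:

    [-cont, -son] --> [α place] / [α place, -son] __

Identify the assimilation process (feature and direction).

progressive place assimilation

The shared variable α links the value of the place features (abbreviated [place]) on the target to the same value on the neighbouring segment, so place is the feature that assimilates.
The conditioning segment sits to the left of the focus bar, meaning the trigger precedes the segment that changes — progressive assimilation.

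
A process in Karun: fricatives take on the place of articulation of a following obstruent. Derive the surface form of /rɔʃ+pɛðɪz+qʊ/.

The rule targets /ʃ/ (voiceless postalveolar fricative), which sits before the trigger /p/ (bilabial).
A voiceless bilabial fricative is [ɸ], so the surface segment is [ɸ].
At the second juncture, /z/ likewise becomes [ʁ] adjacent to /q/.

[rɔɸpɛðɪʁqʊ]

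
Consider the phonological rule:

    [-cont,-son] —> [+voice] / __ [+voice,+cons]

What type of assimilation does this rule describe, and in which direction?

regressive voicing assimilation

The target ([-cont,-son], stops) acquires [+voice] next to a voiced consonant ([+voice,+cons]) — it takes on the voicing of its neighbour, so the feature that spreads is voicing.
Since the environment is written after the underscore, the trigger follows the target; the direction is regressive.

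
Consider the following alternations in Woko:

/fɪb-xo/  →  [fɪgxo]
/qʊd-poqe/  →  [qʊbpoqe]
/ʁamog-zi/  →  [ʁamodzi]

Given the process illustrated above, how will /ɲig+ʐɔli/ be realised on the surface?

[ɲiɖʐɔli]

The data show regressive place assimilation: /b/ → [g] before /x/; /d/ → [b] before /p/; /g/ → [d] before /z/. In each pair only place changes, matching the following consonant, while manner and voice stay constant.
/g/ is a voiced velar stop. The following trigger /ʐ/ is retroflex, so /g/ must become retroflex as well.
Changing only its place to retroflex gives [ɖ] — the voiced retroflex stop.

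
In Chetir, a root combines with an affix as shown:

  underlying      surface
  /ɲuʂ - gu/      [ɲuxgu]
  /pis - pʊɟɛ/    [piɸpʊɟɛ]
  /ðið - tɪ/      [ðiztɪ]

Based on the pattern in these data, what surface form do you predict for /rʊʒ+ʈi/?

The data show regressive place assimilation: /ʂ/ → [x] before /g/; /s/ → [ɸ] before /p/; /ð/ → [z] before /t/. In each pair only place changes, matching the following consonant, while manner and voice stay constant.
/ʒ/ is a voiced postalveolar fricative. The following trigger /ʈ/ is retroflex, so /ʒ/ must become retroflex as well.
Changing only its place to retroflex gives [ʐ] — the voiced retroflex fricative.

[rʊʐʈi]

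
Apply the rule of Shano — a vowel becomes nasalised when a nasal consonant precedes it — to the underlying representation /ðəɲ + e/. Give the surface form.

[ðəɲẽ]

/e/ sits next to the nasal /ɲ/ and is therefore nasalised to [ẽ].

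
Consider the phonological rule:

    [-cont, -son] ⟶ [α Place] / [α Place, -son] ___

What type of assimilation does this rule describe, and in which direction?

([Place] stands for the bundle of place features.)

progressive place assimilation

The rule copies the place features (abbreviated [Place]) from the environment onto the target, so the assimilating feature is place.
Since the environment is written before the underscore, the trigger precedes the target; the direction is progressive.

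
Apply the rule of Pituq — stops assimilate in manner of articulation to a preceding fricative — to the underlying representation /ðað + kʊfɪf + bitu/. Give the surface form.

/k/ is a voiceless velar stop. The preceding trigger /ð/ is a fricative, so /k/ must become a fricative as well.
Changing only its manner to fricative gives [x] — the voiceless velar fricative.
The same rule applies at the second boundary: /b/ → [β] next to /f/.

[ðaðxʊfɪfβitu]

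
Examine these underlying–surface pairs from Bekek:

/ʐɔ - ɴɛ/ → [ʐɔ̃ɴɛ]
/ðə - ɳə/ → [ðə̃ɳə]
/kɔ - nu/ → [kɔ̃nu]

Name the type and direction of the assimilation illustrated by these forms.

regressive nasality assimilation (vowel nasalisation)

The vowel /ɔ/ surfaces as nasalised [ɔ̃] next to the following nasal /ɴ/ — it has acquired the [+nasal] feature of its neighbour.
The other forms show the same pattern: /ə/ → [ə̃] before /ɳ/; /ɔ/ → [ɔ̃] before /n/ — each time a vowel is nasalised next to a following nasal.
Because the conditioning nasal is to the right of the vowel that changes, the process is regressive (anticipatory).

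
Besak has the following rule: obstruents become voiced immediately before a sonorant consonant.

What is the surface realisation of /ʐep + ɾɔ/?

[ʐebɾɔ]

The rule targets /p/ (voiceless bilabial stop), which sits before the trigger /ɾ/ (voiced).
A voiced bilabial stop is [b], so the surface segment is [b].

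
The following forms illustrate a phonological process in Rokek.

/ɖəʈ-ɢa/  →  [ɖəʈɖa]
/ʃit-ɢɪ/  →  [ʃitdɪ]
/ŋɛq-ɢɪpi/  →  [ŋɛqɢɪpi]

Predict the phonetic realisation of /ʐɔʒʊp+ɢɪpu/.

The data show progressive place assimilation: /ɢ/ → [ɖ] after /ʈ/; /ɢ/ → [d] after /t/. In each pair only place changes, matching the preceding consonant, while manner and voice stay constant.
No alternation appears in [ŋɛqɢɪpi]: there the adjacent consonants already agree in place (/ɢ/ and /q/ are both uvular), so this form is consistent with the same rule.
/ɢ/ is a voiced uvular stop. The preceding trigger /p/ is bilabial, so /ɢ/ must become bilabial as well.
A voiced bilabial stop is [b], so the surface segment is [b].

[ʐɔʒʊpbɪpu]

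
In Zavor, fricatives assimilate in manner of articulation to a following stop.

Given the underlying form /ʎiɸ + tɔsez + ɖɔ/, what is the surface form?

/ɸ/ is a voiceless bilabial fricative. The following trigger /t/ is a stop, so /ɸ/ must become a stop as well.
Changing only its manner to stop gives [p] — the voiceless bilabial stop.
At the second juncture, /z/ likewise becomes [d] adjacent to /ɖ/.

[ʎiptɔsedɖɔ]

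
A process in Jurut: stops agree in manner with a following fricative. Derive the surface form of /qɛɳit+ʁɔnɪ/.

The rule targets /t/ (voiceless alveolar stop), which sits before the trigger /ʁ/ (fricative).
A voiceless alveolar fricative is [s], so the surface segment is [s].

[qɛɳisʁɔnɪ]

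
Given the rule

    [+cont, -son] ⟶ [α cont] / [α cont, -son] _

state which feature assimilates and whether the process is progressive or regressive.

The rule copies [cont] (continuancy) from the environment onto the target fricatives; since [±cont] encodes the stop/fricative manner contrast, the assimilating dimension is manner.
Since the environment is written before the underscore, the trigger precedes the target; the direction is progressive.

progressive manner assimilation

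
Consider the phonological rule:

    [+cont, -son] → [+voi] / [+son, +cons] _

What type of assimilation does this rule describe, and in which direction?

progressive voicing assimilation

The structural change is [+voi], and the conditioning segment [+son, +cons] (a sonorant consonant) is itself voiced, so the target comes to share the voicing of its neighbour — voicing assimilation.
The conditioning segment sits to the left of the focus bar, meaning the trigger precedes the segment that changes — progressive assimilation.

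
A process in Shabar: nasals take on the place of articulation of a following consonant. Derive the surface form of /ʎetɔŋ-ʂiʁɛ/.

[ʎetɔɳʂiʁɛ]

The rule targets /ŋ/ (voiced velar nasal), which sits before the trigger /ʂ/ (retroflex).
Changing only its place to retroflex gives [ɳ] — the voiced retroflex nasal.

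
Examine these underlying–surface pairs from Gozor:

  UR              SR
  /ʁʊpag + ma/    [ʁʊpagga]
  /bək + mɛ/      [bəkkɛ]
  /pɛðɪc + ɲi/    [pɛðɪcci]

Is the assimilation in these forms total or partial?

Underlying /m/ is realised as [g] next to /g/; /g/ itself does not change.
The output [g] is identical to the trigger /g/ — every feature (place, manner, voicing) has been copied — so this is total assimilation.
The remaining alternations confirm this: /m/ → [k] after /k/; /ɲ/ → [c] after /c/ — in each case the output is a copy of the preceding consonant.

total assimilation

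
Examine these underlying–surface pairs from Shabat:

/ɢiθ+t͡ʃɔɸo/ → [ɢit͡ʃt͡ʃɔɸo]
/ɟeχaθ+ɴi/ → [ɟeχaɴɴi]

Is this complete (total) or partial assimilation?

Comparing underlying and surface forms, /θ/ → [t͡ʃ] is the alternation; the neighbouring /t͡ʃ/ is constant.
The output [t͡ʃ] is identical to the trigger /t͡ʃ/ — every feature (place, manner, voicing) has been copied — so this is total assimilation.
The other form behaves the same way: /θ/ → [ɴ] before /ɴ/ — in each case the output is a copy of the following consonant.

total assimilation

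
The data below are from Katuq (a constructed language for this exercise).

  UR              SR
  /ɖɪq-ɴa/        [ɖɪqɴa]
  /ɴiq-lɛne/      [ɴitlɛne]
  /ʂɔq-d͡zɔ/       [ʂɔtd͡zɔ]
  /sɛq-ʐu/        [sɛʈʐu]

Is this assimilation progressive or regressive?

regressive

Underlying /q/ is realised as [t] next to /l/; /l/ itself does not change.
The change uvular → alveolar matches the place of the following /l/, identifying this as place assimilation.
The other alternating forms pattern the same way: /q/ → [t] before /d͡z/ (uvular → alveolar, matching alveolar); /q/ → [ʈ] before /ʐ/ (uvular → retroflex, matching retroflex) — only place changes, and always toward the following segment.
Nothing changes in [ɖɪqɴa]: there the adjacent consonants already agree in place (/q/ and /ɴ/ are both uvular), so this form is consistent with the same rule.
Since the segment that changes precedes the conditioning segment, the assimilation is regressive.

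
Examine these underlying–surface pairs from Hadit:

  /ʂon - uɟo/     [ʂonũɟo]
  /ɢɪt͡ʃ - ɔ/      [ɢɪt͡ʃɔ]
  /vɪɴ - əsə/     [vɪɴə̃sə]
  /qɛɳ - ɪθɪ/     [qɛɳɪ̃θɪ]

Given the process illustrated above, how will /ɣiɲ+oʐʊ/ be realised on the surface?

The data show progressive nasality assimilation (vowel nasalisation): /u/ → [ũ] after /n/; /ə/ → [ə̃] after /ɴ/; /ɪ/ → [ɪ̃] after /ɳ/ — a vowel is nasalised by an immediately preceding nasal consonant.
No change occurs in [ɢɪt͡ʃɔ] because the vowel at the boundary is adjacent to an oral consonant, not a nasal (/ɔ/ next to /t͡ʃ/).
/o/ sits next to the nasal /ɲ/ and is therefore nasalised to [õ].

[ɣiɲõʐʊ]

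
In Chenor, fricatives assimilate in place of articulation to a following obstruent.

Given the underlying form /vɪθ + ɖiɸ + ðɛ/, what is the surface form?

[vɪʂɖiθðɛ]

/θ/ is a voiceless dental fricative. The following trigger /ɖ/ is retroflex, so /θ/ must become retroflex as well.
A voiceless retroflex fricative is [ʂ], so the surface segment is [ʂ].
The same rule applies at the second boundary: /ɸ/ → [θ] next to /ð/.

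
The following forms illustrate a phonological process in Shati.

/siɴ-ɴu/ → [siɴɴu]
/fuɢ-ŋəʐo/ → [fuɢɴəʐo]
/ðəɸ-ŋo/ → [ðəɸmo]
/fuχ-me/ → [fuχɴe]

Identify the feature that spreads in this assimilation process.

Comparing underlying and surface forms, /ŋ/ → [ɴ] is the alternation; the neighbouring /ɢ/ is constant.
/ŋ/ is velar while /ɢ/ is uvular; the output [ɴ] is uvular, matching the trigger — so the feature that spreads is place.
Checking the remaining alternations: /ŋ/ → [m] after /ɸ/ (velar → bilabial, matching bilabial); /m/ → [ɴ] after /χ/ (bilabial → uvular, matching uvular) — only place changes, and always toward the preceding segment.
No alternation appears in [siɴɴu]: there the adjacent consonants already agree in place (/ɴ/ and /ɴ/ are both uvular), so this form is consistent with the same rule.

place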